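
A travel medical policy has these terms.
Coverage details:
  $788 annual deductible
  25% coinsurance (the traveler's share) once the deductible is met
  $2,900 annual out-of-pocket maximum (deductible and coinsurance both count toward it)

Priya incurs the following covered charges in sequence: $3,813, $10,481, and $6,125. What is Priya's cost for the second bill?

#1 ($3,813): deductible takes $788, $3,025 remains; coinsurance $3,025 × 25% = $756.25. Traveler owes $1,544.25 (running OOP $1,544.25).
#2 ($10,481): 25% coinsurance on $10,481 = $2,620.25. OOP would hit $4,164.50 > $2,900, so the cap limits the traveler to $2,900 − $1,544.25 = $1,355.75.

$1,355.75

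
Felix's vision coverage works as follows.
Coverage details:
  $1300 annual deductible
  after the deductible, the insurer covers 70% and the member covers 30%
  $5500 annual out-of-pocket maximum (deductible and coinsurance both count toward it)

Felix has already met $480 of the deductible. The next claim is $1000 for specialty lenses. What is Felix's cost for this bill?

$874

$480 of the $1300 deductible is already met, leaving $820.
After the $820 deductible portion, $1000 − $820 = $180 is subject to coinsurance.
Member's 30% share of $180 is $54.
So the member owes $820 + $54 = $874 before any cap.
Cumulative spending $480 + $874 = $1354 stays under the $5500 maximum.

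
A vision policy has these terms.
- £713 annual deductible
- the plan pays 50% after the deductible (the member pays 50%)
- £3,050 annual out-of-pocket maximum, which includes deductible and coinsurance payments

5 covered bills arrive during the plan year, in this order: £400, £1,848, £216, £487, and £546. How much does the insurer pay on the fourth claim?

Claim 1 (£400): fully absorbed by the deductible. Member pays £400; OOP now £400. Plan pays £400 − £400 = £0.
Claim 2 (£1,848): £313 to deductible, leaving £1,535; coinsurance £1,535 × 50% = £767.50. Member owes £1,080.50 (running OOP £1,480.50). Plan pays £1,848 − £1,080.50 = £767.50.
Claim 3 (£216): deductible already satisfied, so member's share is 50% × £216 = £108. Member owes £108 (running OOP £1,588.50). Insurer: £216 − £108 = £108.
Claim 4 (£487): deductible met; 50% of £487 = £243.50. Member owes £243.50 (running OOP £1,832). Insurer: £487 − £243.50 = £243.50.

£243.50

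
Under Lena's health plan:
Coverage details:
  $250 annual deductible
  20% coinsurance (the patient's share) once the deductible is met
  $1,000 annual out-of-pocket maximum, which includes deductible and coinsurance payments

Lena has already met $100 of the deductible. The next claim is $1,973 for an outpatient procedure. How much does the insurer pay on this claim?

Deductible still to meet: $250 − $100 = $150.
That leaves $1,973 − $150 = $1,823 for coinsurance.
Coinsurance: $1,823 × 20% = $364.60.
So the patient owes $150 + $364.60 = $514.60 before any cap.
Cumulative spending $100 + $514.60 = $614.60 stays under the $1,000 maximum.
Insurer pays the balance: $1,973 − $514.60 = $1,458.40.

$1,458.40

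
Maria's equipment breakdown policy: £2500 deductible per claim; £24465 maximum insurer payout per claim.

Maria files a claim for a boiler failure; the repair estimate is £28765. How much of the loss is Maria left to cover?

£4300

Subtract the deductible: £28765 − £2500 = £26265.
The £24465 per-incident cap binds; insurer pays £24465.
The business owner bears the rest of the original loss: £28765 − £24465 = £4300.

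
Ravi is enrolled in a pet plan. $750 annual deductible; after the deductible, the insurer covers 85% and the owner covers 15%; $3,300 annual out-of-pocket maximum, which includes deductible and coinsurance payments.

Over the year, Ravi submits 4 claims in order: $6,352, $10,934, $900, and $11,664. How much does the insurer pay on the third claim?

Claim 1 — $6,352: $750 finishes the deductible; $5,602 goes to coinsurance; 15% of $5,602 = $840.30. Owner owes $1,590.30 (running OOP $1,590.30). Plan pays $6,352 − $1,590.30 = $4,761.70.
Claim 2 — $10,934: 15% coinsurance on $10,934 = $1,640.10. Owner owes $1,640.10 (running OOP $3,230.40). Plan pays $10,934 − $1,640.10 = $9,293.90.
Claim 3 — $900: deductible already satisfied, so owner's share is 15% × $900 = $135. OOP would hit $3,365.40 > $3,300, so the cap limits the owner to $3,300 − $3,230.40 = $69.60. Plan pays $900 − $69.60 = $830.40.

$830.40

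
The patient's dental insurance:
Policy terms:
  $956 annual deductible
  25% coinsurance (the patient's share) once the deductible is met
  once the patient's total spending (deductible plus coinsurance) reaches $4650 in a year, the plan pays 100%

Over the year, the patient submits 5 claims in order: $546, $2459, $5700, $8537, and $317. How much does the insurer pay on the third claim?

$4275

Claim 1 — $546: all of it applies to the deductible. Patient owes $546 (running OOP $546). Plan pays $546 − $546 = $0.
Claim 2 — $2459: $410 finishes the deductible; $2049 goes to coinsurance; coinsurance $2049 × 25% = $512.25. Patient owes $922.25 (running OOP $1468.25). Insurer: $2459 − $922.25 = $1536.75.
Claim 3 — $5700: deductible met; 25% of $5700 = $1425. Patient owes $1425 (running OOP $2893.25). Insurer: $5700 − $1425 = $4275.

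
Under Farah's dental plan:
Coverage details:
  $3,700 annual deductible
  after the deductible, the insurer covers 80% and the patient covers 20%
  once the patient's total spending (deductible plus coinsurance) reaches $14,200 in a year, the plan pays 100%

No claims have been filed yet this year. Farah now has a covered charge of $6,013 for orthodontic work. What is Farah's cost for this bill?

Deductible not yet touched, so the first $3,700 of the bill goes to the deductible.
The remaining $2,313 (= $6,013 − $3,700) moves to coinsurance.
Patient's 20% share of $2,313 is $462.60.
Patient responsibility before any cap: $3,700 + $462.60 = $4,162.60.
Year-to-date out-of-pocket becomes $0 + $4,162.60 = $4,162.60, still under the $14,200 maximum, so no cap applies.

$4,162.60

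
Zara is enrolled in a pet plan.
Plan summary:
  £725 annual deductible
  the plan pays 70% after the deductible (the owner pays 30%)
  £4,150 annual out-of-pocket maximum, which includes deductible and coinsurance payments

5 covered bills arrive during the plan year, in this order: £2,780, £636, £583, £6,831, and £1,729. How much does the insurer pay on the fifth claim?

£1,335.50

Bill 1, £2,780: £725 finishes the deductible; £2,055 goes to coinsurance; 30% of £2,055 = £616.50. Owner owes £1,341.50 (running OOP £1,341.50). Insurer: £2,780 − £1,341.50 = £1,438.50.
Bill 2, £636: deductible met; 30% of £636 = £190.80. Owner pays £190.80; OOP now £1,532.30. Insurer: £636 − £190.80 = £445.20.
Bill 3, £583: deductible already satisfied, so owner's share is 30% × £583 = £174.90. Owner pays £174.90; OOP now £1,707.20. Insurer: £583 − £174.90 = £408.10.
Bill 4, £6,831: deductible already satisfied, so owner's share is 30% × £6,831 = £2,049.30. Owner owes £2,049.30 (running OOP £3,756.50). Plan pays £6,831 − £2,049.30 = £4,781.70.
Bill 5, £1,729: 30% coinsurance on £1,729 = £518.70. That would push OOP to £4,275.20, over the £4,150 cap, so owner pays £4,150 − £3,756.50 = £393.50. Insurer: £1,729 − £393.50 = £1,335.50.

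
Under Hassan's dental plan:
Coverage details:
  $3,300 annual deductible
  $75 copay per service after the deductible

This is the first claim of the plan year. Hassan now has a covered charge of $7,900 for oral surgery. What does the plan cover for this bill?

$4,525

Deductible not yet touched, so the first $3,300 of the bill goes to the deductible.
After the $3,300 deductible portion, $7,900 − $3,300 = $4,600 is subject to the copay.
Copay on this service: $75.
Patient responsibility: $3,300 + $75 = $3,375.
Insurer pays the balance: $7,900 − $3,375 = $4,525.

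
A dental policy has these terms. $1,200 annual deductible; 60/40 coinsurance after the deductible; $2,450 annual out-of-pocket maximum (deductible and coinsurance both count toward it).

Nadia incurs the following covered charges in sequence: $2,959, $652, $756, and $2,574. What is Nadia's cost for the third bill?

$285.60

Bill 1, $2,959: $1,200 finishes the deductible; $1,759 goes to coinsurance; 40% of $1,759 = $703.60. Patient pays $1,903.60; OOP now $1,903.60.
Bill 2, $652: deductible met; 40% of $652 = $260.80. Patient owes $260.80 (running OOP $2,164.40).
Bill 3, $756: 40% coinsurance on $756 = $302.40. Adding that to $2,164.40 gives $2,466.80, past the $2,450 cap; patient pays only $2,450 − $2,164.40 = $285.60.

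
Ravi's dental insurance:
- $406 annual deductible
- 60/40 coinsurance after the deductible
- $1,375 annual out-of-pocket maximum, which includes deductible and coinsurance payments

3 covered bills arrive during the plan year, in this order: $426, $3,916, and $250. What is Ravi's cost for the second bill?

$961

Claim 1 ($426): $406 to deductible, leaving $20; coinsurance $20 × 40% = $8. Patient owes $414 (running OOP $414).
Claim 2 ($3,916): deductible already satisfied, so patient's share is 40% × $3,916 = $1,566.40. OOP would hit $1,980.40 > $1,375, so the cap limits the patient to $1,375 − $414 = $961.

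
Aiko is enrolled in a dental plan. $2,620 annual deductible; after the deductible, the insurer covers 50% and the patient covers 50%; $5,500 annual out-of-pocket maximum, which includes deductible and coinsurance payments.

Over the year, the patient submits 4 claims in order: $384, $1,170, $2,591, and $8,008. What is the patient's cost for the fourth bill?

$2,117.50

Claim 1 ($384): entire amount goes to the deductible. Patient owes $384 (running OOP $384).
Claim 2 ($1,170): entire amount goes to the deductible. Patient pays $1,170; OOP now $1,554.
Claim 3 ($2,591): $1,066 to deductible, leaving $1,525; coinsurance $1,525 × 50% = $762.50. Patient pays $1,828.50; OOP now $3,382.50.
Claim 4 ($8,008): deductible met; 50% of $8,008 = $4,004. That would push OOP to $7,386.50, over the $5,500 cap, so patient pays $5,500 − $3,382.50 = $2,117.50.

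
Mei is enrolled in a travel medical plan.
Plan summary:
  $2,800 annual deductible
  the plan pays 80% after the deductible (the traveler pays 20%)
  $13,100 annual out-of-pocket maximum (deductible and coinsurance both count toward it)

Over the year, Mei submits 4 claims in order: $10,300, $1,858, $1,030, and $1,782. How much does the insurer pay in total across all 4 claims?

$9,736

Claim 1 ($10,300): deductible takes $2,800, $7,500 remains; coinsurance $7,500 × 20% = $1,500. Traveler pays $4,300; OOP now $4,300. Plan pays $10,300 − $4,300 = $6,000.
Claim 2 ($1,858): deductible already satisfied, so traveler's share is 20% × $1,858 = $371.60. Traveler owes $371.60 (running OOP $4,671.60). Plan pays $1,858 − $371.60 = $1,486.40.
Claim 3 ($1,030): deductible met; 20% of $1,030 = $206. Cost to traveler: $206. OOP to date $4,877.60. Insurer: $1,030 − $206 = $824.
Claim 4 ($1,782): deductible met; 20% of $1,782 = $356.40. Traveler pays $356.40; OOP now $5,234. Plan pays $1,782 − $356.40 = $1,425.60.
Insurer total = bills − traveler's total = $14,970 − $5,234 = $9,736.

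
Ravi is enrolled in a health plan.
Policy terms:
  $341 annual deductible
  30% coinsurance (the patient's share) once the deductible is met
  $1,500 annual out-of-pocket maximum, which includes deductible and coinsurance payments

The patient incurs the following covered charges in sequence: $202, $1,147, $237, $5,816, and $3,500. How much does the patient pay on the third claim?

Bill 1, $202: entire amount goes to the deductible. Patient owes $202 (running OOP $202).
Bill 2, $1,147: $139 to deductible, leaving $1,008; patient's 30% is $302.40. Cost to patient: $441.40. OOP to date $643.40.
Bill 3, $237: 30% coinsurance on $237 = $71.10. Patient pays $71.10; OOP now $714.50.

$71.10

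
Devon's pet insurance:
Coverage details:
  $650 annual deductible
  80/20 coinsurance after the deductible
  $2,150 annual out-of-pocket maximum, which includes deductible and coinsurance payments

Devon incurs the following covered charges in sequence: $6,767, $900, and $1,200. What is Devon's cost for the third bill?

$96.60

#1 ($6,767): $650 to deductible, leaving $6,117; coinsurance $6,117 × 20% = $1,223.40. Cost to owner: $1,873.40. OOP to date $1,873.40.
#2 ($900): deductible met; 20% of $900 = $180. Owner pays $180; OOP now $2,053.40.
#3 ($1,200): deductible met; 20% of $1,200 = $240. Adding that to $2,053.40 gives $2,293.40, past the $2,150 cap; owner pays only $2,150 − $2,053.40 = $96.60.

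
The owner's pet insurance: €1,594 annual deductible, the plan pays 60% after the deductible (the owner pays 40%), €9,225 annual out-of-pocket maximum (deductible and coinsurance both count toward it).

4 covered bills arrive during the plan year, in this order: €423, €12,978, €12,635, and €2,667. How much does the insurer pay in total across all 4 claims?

Bill 1, €423: all of it applies to the deductible. Owner owes €423 (running OOP €423). Insurer: €423 − €423 = €0.
Bill 2, €12,978: €1,171 finishes the deductible; €11,807 goes to coinsurance; coinsurance €11,807 × 40% = €4,722.80. Owner owes €5,893.80 (running OOP €6,316.80). Insurer: €12,978 − €5,893.80 = €7,084.20.
Bill 3, €12,635: 40% coinsurance on €12,635 = €5,054. That would push OOP to €11,370.80, over the €9,225 cap, so owner pays €9,225 − €6,316.80 = €2,908.20. Plan pays €12,635 − €2,908.20 = €9,726.80.
Bill 4, €2,667: deductible already satisfied, so owner's share is 40% × €2,667 = €1,066.80. Adding that to €9,225 gives €10,291.80, past the €9,225 cap; owner pays only €9,225 − €9,225 = €0. Insurer: €2,667 − €0 = €2,667.
Insurer total: €0 + €7,084.20 + €9,726.80 + €2,667 = €19,478.

€19,478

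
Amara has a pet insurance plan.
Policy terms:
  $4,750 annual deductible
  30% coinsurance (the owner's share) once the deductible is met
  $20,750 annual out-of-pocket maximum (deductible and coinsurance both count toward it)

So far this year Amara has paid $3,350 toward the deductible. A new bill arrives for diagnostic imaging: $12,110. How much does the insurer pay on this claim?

$3,350 of the $4,750 deductible is already met, leaving $1,400.
After the $1,400 deductible portion, $12,110 − $1,400 = $10,710 is subject to coinsurance.
Owner's 30% share of $10,710 is $3,213.
So the owner owes $1,400 + $3,213 = $4,613 before any cap.
Cumulative spending $3,350 + $4,613 = $7,963 stays under the $20,750 maximum.
The insurer covers the remainder: $12,110 − $4,613 = $7,497.

$7,497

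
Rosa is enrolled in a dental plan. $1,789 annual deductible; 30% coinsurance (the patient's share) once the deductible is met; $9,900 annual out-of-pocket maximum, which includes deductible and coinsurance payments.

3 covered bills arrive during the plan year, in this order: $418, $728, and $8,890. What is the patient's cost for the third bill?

$3,117.10

Claim 1 ($418): fully absorbed by the deductible. Patient owes $418 (running OOP $418).
Claim 2 ($728): fully absorbed by the deductible. Patient pays $728; OOP now $1,146.
Claim 3 ($8,890): deductible takes $643, $8,247 remains; patient's 30% is $2,474.10. Patient owes $3,117.10 (running OOP $4,263.10).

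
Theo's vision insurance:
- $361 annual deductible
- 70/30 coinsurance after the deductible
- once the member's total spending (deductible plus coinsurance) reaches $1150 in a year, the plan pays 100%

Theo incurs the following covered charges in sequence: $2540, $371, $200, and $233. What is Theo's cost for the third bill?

$24

#1 ($2540): $361 to deductible, leaving $2179; coinsurance $2179 × 30% = $653.70. Cost to member: $1014.70. OOP to date $1014.70.
#2 ($371): deductible already satisfied, so member's share is 30% × $371 = $111.30. Cost to member: $111.30. OOP to date $1126.
#3 ($200): deductible already satisfied, so member's share is 30% × $200 = $60. OOP would hit $1186 > $1150, so the cap limits the member to $1150 − $1126 = $24.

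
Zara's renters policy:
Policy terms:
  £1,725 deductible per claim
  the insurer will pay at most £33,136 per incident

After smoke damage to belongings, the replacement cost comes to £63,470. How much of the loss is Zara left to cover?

£30,334

Less the £1,725 deductible: £63,470 − £1,725 = £61,745.
£61,745 exceeds the £33,136 limit, so the insurer pays the limit: £33,136.
Tenant's share is the uncovered remainder: £63,470 − £33,136 = £30,334.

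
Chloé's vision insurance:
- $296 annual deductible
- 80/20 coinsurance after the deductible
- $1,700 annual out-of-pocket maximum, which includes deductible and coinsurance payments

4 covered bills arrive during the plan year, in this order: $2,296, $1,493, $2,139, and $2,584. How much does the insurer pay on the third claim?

$1,711.20

Bill 1, $2,296: $296 finishes the deductible; $2,000 goes to coinsurance; coinsurance $2,000 × 20% = $400. Member owes $696 (running OOP $696). Insurer: $2,296 − $696 = $1,600.
Bill 2, $1,493: 20% coinsurance on $1,493 = $298.60. Cost to member: $298.60. OOP to date $994.60. Insurer: $1,493 − $298.60 = $1,194.40.
Bill 3, $2,139: deductible met; 20% of $2,139 = $427.80. Member pays $427.80; OOP now $1,422.40. Insurer: $2,139 − $427.80 = $1,711.20.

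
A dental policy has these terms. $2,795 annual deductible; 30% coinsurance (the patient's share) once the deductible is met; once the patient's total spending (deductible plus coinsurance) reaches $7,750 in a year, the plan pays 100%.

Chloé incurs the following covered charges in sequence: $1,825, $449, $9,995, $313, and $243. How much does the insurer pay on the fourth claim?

Bill 1, $1,825: entire amount goes to the deductible. Patient pays $1,825; OOP now $1,825. Plan pays $1,825 − $1,825 = $0.
Bill 2, $449: fully absorbed by the deductible. Patient owes $449 (running OOP $2,274). Insurer: $449 − $449 = $0.
Bill 3, $9,995: $521 finishes the deductible; $9,474 goes to coinsurance; coinsurance $9,474 × 30% = $2,842.20. Patient owes $3,363.20 (running OOP $5,637.20). Plan pays $9,995 − $3,363.20 = $6,631.80.
Bill 4, $313: 30% coinsurance on $313 = $93.90. Patient pays $93.90; OOP now $5,731.10. Insurer: $313 − $93.90 = $219.10.

$219.10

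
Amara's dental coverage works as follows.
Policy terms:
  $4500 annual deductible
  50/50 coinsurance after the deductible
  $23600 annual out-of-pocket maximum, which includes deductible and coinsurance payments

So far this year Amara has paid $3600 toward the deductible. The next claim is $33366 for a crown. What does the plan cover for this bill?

$16233

Remaining deductible: $4500 − $3600 = $900.
That leaves $33366 − $900 = $32466 for coinsurance.
Coinsurance: $32466 × 50% = $16233.
That puts the patient's cost at $900 + $16233 = $17133 before any cap.
Year-to-date out-of-pocket becomes $3600 + $17133 = $20733, still under the $23600 maximum, so no cap applies.
The plan picks up $33366 − $17133 = $16233.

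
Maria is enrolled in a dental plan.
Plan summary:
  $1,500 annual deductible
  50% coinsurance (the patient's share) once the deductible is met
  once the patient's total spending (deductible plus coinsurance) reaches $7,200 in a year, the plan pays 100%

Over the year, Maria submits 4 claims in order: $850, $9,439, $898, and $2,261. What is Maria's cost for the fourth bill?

Claim 1 ($850): fully absorbed by the deductible. Patient pays $850; OOP now $850.
Claim 2 ($9,439): deductible takes $650, $8,789 remains; 50% of $8,789 = $4,394.50. Patient owes $5,044.50 (running OOP $5,894.50).
Claim 3 ($898): deductible already satisfied, so patient's share is 50% × $898 = $449. Cost to patient: $449. OOP to date $6,343.50.
Claim 4 ($2,261): deductible met; 50% of $2,261 = $1,130.50. That would push OOP to $7,474, over the $7,200 cap, so patient pays $7,200 − $6,343.50 = $856.50.

$856.50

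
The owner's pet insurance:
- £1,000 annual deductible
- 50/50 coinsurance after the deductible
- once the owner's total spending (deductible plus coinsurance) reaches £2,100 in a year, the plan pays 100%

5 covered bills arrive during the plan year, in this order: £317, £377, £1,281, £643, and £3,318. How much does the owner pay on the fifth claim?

Claim 1 — £317: all of it applies to the deductible. Cost to owner: £317. OOP to date £317.
Claim 2 — £377: all of it applies to the deductible. Owner owes £377 (running OOP £694).
Claim 3 — £1,281: £306 to deductible, leaving £975; 50% of £975 = £487.50. Owner owes £793.50 (running OOP £1,487.50).
Claim 4 — £643: 50% coinsurance on £643 = £321.50. Cost to owner: £321.50. OOP to date £1,809.
Claim 5 — £3,318: deductible already satisfied, so owner's share is 50% × £3,318 = £1,659. Adding that to £1,809 gives £3,468, past the £2,100 cap; owner pays only £2,100 − £1,809 = £291.

£291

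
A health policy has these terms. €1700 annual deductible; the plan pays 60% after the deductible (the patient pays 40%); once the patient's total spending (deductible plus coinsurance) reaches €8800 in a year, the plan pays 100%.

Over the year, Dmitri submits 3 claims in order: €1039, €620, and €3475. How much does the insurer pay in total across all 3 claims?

€2060.40

Bill 1, €1039: fully absorbed by the deductible. Patient owes €1039 (running OOP €1039). Insurer: €1039 − €1039 = €0.
Bill 2, €620: entire amount goes to the deductible. Patient owes €620 (running OOP €1659). Insurer: €620 − €620 = €0.
Bill 3, €3475: deductible takes €41, €3434 remains; 40% of €3434 = €1373.60. Patient pays €1414.60; OOP now €3073.60. Plan pays €3475 − €1414.60 = €2060.40.
Insurer total: €0 + €0 + €2060.40 = €2060.40.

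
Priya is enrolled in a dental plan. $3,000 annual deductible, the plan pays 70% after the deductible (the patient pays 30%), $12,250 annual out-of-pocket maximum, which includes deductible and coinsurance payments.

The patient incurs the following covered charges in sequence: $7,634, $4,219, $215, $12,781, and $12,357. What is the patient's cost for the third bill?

Bill 1, $7,634: $3,000 to deductible, leaving $4,634; coinsurance $4,634 × 30% = $1,390.20. Patient owes $4,390.20 (running OOP $4,390.20).
Bill 2, $4,219: deductible already satisfied, so patient's share is 30% × $4,219 = $1,265.70. Cost to patient: $1,265.70. OOP to date $5,655.90.
Bill 3, $215: deductible already satisfied, so patient's share is 30% × $215 = $64.50. Cost to patient: $64.50. OOP to date $5,720.40.

$64.50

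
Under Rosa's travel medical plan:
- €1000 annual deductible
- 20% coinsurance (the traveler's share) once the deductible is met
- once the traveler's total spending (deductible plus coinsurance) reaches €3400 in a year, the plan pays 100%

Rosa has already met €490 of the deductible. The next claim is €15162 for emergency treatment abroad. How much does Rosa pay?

Remaining deductible: €1000 − €490 = €510.
That leaves €15162 − €510 = €14652 for coinsurance.
Coinsurance: €14652 × 20% = €2930.40.
So the traveler owes €510 + €2930.40 = €3440.40 before any cap.
Year-to-date out-of-pocket would reach €490 + €3440.40 = €3930.40, above the €3400 maximum, so the traveler pays only €3400 − €490 = €2910.

€2910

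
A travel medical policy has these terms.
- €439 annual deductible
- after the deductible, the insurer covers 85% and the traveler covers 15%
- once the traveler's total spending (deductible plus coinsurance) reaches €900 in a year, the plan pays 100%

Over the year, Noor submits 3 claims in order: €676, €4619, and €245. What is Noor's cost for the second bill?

€425.45

Claim 1 — €676: deductible takes €439, €237 remains; coinsurance €237 × 15% = €35.55. Traveler pays €474.55; OOP now €474.55.
Claim 2 — €4619: deductible met; 15% of €4619 = €692.85. Adding that to €474.55 gives €1167.40, past the €900 cap; traveler pays only €900 − €474.55 = €425.45.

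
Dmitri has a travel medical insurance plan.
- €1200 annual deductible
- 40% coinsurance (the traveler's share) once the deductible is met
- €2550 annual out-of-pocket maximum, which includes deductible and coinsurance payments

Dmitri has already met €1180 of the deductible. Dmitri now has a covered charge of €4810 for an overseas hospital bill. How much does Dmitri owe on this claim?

Remaining deductible: €1200 − €1180 = €20.
After the €20 deductible portion, €4810 − €20 = €4790 is subject to coinsurance.
40% of €4790 = €1916 falls to the traveler.
Traveler responsibility before any cap: €20 + €1916 = €1936.
Year-to-date out-of-pocket would reach €1180 + €1936 = €3116, above the €2550 maximum, so the traveler pays only €2550 − €1180 = €1370.

€1370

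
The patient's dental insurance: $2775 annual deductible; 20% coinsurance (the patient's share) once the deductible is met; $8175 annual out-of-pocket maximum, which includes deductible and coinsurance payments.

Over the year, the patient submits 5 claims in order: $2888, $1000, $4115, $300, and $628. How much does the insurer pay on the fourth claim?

#1 ($2888): $2775 to deductible, leaving $113; patient's 20% is $22.60. Patient owes $2797.60 (running OOP $2797.60). Insurer: $2888 − $2797.60 = $90.40.
#2 ($1000): deductible already satisfied, so patient's share is 20% × $1000 = $200. Patient owes $200 (running OOP $2997.60). Plan pays $1000 − $200 = $800.
#3 ($4115): deductible met; 20% of $4115 = $823. Patient owes $823 (running OOP $3820.60). Insurer: $4115 − $823 = $3292.
#4 ($300): deductible already satisfied, so patient's share is 20% × $300 = $60. Patient owes $60 (running OOP $3880.60). Insurer: $300 − $60 = $240.

$240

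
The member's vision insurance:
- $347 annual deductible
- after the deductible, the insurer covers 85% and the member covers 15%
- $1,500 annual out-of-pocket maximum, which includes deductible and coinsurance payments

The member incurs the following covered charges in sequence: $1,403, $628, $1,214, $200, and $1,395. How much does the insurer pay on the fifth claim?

Bill 1, $1,403: $347 to deductible, leaving $1,056; 15% of $1,056 = $158.40. Member owes $505.40 (running OOP $505.40). Plan pays $1,403 − $505.40 = $897.60.
Bill 2, $628: 15% coinsurance on $628 = $94.20. Member pays $94.20; OOP now $599.60. Plan pays $628 − $94.20 = $533.80.
Bill 3, $1,214: deductible met; 15% of $1,214 = $182.10. Member pays $182.10; OOP now $781.70. Insurer: $1,214 − $182.10 = $1,031.90.
Bill 4, $200: deductible met; 15% of $200 = $30. Cost to member: $30. OOP to date $811.70. Insurer: $200 − $30 = $170.
Bill 5, $1,395: deductible met; 15% of $1,395 = $209.25. Member owes $209.25 (running OOP $1,020.95). Insurer: $1,395 − $209.25 = $1,185.75.

$1,185.75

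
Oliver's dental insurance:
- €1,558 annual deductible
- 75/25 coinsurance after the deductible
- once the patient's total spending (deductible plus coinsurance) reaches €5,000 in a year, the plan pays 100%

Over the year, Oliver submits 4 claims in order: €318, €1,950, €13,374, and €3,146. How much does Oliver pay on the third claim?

Bill 1, €318: fully absorbed by the deductible. Patient owes €318 (running OOP €318).
Bill 2, €1,950: €1,240 to deductible, leaving €710; patient's 25% is €177.50. Cost to patient: €1,417.50. OOP to date €1,735.50.
Bill 3, €13,374: deductible already satisfied, so patient's share is 25% × €13,374 = €3,343.50. Adding that to €1,735.50 gives €5,079, past the €5,000 cap; patient pays only €5,000 − €1,735.50 = €3,264.50.

€3,264.50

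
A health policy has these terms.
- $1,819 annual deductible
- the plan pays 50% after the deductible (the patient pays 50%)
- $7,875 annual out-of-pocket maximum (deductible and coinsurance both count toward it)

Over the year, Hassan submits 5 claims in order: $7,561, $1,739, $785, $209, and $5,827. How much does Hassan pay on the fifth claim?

$1,818.50

Bill 1, $7,561: $1,819 to deductible, leaving $5,742; patient's 50% is $2,871. Patient pays $4,690; OOP now $4,690.
Bill 2, $1,739: deductible already satisfied, so patient's share is 50% × $1,739 = $869.50. Patient pays $869.50; OOP now $5,559.50.
Bill 3, $785: deductible met; 50% of $785 = $392.50. Patient owes $392.50 (running OOP $5,952).
Bill 4, $209: deductible met; 50% of $209 = $104.50. Cost to patient: $104.50. OOP to date $6,056.50.
Bill 5, $5,827: deductible already satisfied, so patient's share is 50% × $5,827 = $2,913.50. Adding that to $6,056.50 gives $8,970, past the $7,875 cap; patient pays only $7,875 − $6,056.50 = $1,818.50.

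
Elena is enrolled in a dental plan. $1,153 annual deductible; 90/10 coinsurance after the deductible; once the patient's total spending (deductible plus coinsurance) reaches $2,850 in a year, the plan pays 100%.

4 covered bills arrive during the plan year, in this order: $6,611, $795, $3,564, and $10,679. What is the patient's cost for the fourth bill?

$715.30

Bill 1, $6,611: $1,153 to deductible, leaving $5,458; patient's 10% is $545.80. Cost to patient: $1,698.80. OOP to date $1,698.80.
Bill 2, $795: 10% coinsurance on $795 = $79.50. Patient pays $79.50; OOP now $1,778.30.
Bill 3, $3,564: deductible met; 10% of $3,564 = $356.40. Cost to patient: $356.40. OOP to date $2,134.70.
Bill 4, $10,679: deductible met; 10% of $10,679 = $1,067.90. OOP would hit $3,202.60 > $2,850, so the cap limits the patient to $2,850 − $2,134.70 = $715.30.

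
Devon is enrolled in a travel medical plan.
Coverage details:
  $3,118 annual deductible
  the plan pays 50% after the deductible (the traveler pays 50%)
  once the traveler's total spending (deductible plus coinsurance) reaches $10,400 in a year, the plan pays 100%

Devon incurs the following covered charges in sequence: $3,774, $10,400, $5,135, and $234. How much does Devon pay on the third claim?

$1,754

Claim 1 — $3,774: $3,118 finishes the deductible; $656 goes to coinsurance; 50% of $656 = $328. Cost to traveler: $3,446. OOP to date $3,446.
Claim 2 — $10,400: deductible already satisfied, so traveler's share is 50% × $10,400 = $5,200. Traveler pays $5,200; OOP now $8,646.
Claim 3 — $5,135: 50% coinsurance on $5,135 = $2,567.50. That would push OOP to $11,213.50, over the $10,400 cap, so traveler pays $10,400 − $8,646 = $1,754.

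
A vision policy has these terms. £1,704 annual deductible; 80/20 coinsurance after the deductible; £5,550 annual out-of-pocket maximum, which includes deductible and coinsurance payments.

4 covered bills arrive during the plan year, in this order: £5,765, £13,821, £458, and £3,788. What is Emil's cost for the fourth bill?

Bill 1, £5,765: £1,704 finishes the deductible; £4,061 goes to coinsurance; 20% of £4,061 = £812.20. Member pays £2,516.20; OOP now £2,516.20.
Bill 2, £13,821: deductible already satisfied, so member's share is 20% × £13,821 = £2,764.20. Member pays £2,764.20; OOP now £5,280.40.
Bill 3, £458: deductible already satisfied, so member's share is 20% × £458 = £91.60. Member pays £91.60; OOP now £5,372.
Bill 4, £3,788: deductible met; 20% of £3,788 = £757.60. That would push OOP to £6,129.60, over the £5,550 cap, so member pays £5,550 − £5,372 = £178.

£178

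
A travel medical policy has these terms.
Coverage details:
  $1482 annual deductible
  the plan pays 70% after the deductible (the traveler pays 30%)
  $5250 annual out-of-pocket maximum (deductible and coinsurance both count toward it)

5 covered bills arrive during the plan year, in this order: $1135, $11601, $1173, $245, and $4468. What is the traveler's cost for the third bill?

$351.90

#1 ($1135): fully absorbed by the deductible. Cost to traveler: $1135. OOP to date $1135.
#2 ($11601): $347 finishes the deductible; $11254 goes to coinsurance; coinsurance $11254 × 30% = $3376.20. Traveler pays $3723.20; OOP now $4858.20.
#3 ($1173): 30% coinsurance on $1173 = $351.90. Traveler pays $351.90; OOP now $5210.10.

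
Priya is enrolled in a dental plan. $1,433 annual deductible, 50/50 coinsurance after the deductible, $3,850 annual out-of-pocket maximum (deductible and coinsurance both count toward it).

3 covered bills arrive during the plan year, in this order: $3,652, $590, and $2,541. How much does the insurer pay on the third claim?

$1,528.50

Claim 1 — $3,652: $1,433 finishes the deductible; $2,219 goes to coinsurance; 50% of $2,219 = $1,109.50. Cost to patient: $2,542.50. OOP to date $2,542.50. Insurer: $3,652 − $2,542.50 = $1,109.50.
Claim 2 — $590: deductible already satisfied, so patient's share is 50% × $590 = $295. Patient owes $295 (running OOP $2,837.50). Insurer: $590 − $295 = $295.
Claim 3 — $2,541: deductible met; 50% of $2,541 = $1,270.50. OOP would hit $4,108 > $3,850, so the cap limits the patient to $3,850 − $2,837.50 = $1,012.50. Plan pays $2,541 − $1,012.50 = $1,528.50.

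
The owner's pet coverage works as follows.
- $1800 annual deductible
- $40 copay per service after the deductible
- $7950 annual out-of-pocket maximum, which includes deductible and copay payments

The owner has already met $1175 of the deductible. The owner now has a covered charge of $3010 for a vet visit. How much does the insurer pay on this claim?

$2345

$1175 of the $1800 deductible is already met, leaving $625.
The remaining $2385 (= $3010 − $625) moves to the copay.
Copay on this service: $40.
Owner responsibility before any cap: $625 + $40 = $665.
Year-to-date out-of-pocket becomes $1175 + $665 = $1840, still under the $7950 maximum, so no cap applies.
The plan picks up $3010 − $665 = $2345.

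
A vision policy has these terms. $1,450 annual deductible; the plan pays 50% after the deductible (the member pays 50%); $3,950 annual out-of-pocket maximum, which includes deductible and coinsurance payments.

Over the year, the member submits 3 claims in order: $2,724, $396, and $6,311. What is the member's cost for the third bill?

$1,665

Claim 1 ($2,724): $1,450 finishes the deductible; $1,274 goes to coinsurance; 50% of $1,274 = $637. Cost to member: $2,087. OOP to date $2,087.
Claim 2 ($396): deductible already satisfied, so member's share is 50% × $396 = $198. Member pays $198; OOP now $2,285.
Claim 3 ($6,311): deductible met; 50% of $6,311 = $3,155.50. That would push OOP to $5,440.50, over the $3,950 cap, so member pays $3,950 − $2,285 = $1,665.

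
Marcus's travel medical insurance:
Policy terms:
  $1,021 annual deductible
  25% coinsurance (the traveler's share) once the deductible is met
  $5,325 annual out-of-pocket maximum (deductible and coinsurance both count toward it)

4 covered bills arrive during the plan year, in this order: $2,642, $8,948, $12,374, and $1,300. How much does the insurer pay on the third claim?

Claim 1 — $2,642: deductible takes $1,021, $1,621 remains; coinsurance $1,621 × 25% = $405.25. Traveler owes $1,426.25 (running OOP $1,426.25). Insurer: $2,642 − $1,426.25 = $1,215.75.
Claim 2 — $8,948: deductible already satisfied, so traveler's share is 25% × $8,948 = $2,237. Traveler owes $2,237 (running OOP $3,663.25). Insurer: $8,948 − $2,237 = $6,711.
Claim 3 — $12,374: 25% coinsurance on $12,374 = $3,093.50. Adding that to $3,663.25 gives $6,756.75, past the $5,325 cap; traveler pays only $5,325 − $3,663.25 = $1,661.75. Insurer: $12,374 − $1,661.75 = $10,712.25.

$10,712.25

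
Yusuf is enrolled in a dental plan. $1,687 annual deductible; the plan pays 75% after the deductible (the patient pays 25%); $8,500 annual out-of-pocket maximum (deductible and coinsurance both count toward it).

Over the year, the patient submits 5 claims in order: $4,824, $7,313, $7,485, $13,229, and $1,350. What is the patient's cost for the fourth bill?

#1 ($4,824): deductible takes $1,687, $3,137 remains; coinsurance $3,137 × 25% = $784.25. Cost to patient: $2,471.25. OOP to date $2,471.25.
#2 ($7,313): deductible met; 25% of $7,313 = $1,828.25. Patient owes $1,828.25 (running OOP $4,299.50).
#3 ($7,485): deductible met; 25% of $7,485 = $1,871.25. Cost to patient: $1,871.25. OOP to date $6,170.75.
#4 ($13,229): 25% coinsurance on $13,229 = $3,307.25. That would push OOP to $9,478, over the $8,500 cap, so patient pays $8,500 − $6,170.75 = $2,329.25.

$2,329.25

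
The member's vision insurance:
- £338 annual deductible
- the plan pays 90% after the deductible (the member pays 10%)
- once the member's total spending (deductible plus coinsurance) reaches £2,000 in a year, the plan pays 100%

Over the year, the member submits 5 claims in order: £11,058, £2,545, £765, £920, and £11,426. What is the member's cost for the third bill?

£76.50

Claim 1 (£11,058): deductible takes £338, £10,720 remains; 10% of £10,720 = £1,072. Member owes £1,410 (running OOP £1,410).
Claim 2 (£2,545): 10% coinsurance on £2,545 = £254.50. Cost to member: £254.50. OOP to date £1,664.50.
Claim 3 (£765): deductible already satisfied, so member's share is 10% × £765 = £76.50. Member pays £76.50; OOP now £1,741.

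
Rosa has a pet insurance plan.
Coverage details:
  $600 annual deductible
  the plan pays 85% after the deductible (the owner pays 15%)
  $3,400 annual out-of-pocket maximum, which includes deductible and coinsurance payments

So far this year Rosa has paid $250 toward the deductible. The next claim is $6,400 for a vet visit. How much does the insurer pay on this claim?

Remaining deductible: $600 − $250 = $350.
The remaining $6,050 (= $6,400 − $350) moves to coinsurance.
15% of $6,050 = $907.50 falls to the owner.
Owner responsibility before any cap: $350 + $907.50 = $1,257.50.
Total out-of-pocket so far would be $250 + $1,257.50 = $1,507.50, below the $3,400 cap — no reduction.
The plan picks up $6,400 − $1,257.50 = $5,142.50.

$5,142.50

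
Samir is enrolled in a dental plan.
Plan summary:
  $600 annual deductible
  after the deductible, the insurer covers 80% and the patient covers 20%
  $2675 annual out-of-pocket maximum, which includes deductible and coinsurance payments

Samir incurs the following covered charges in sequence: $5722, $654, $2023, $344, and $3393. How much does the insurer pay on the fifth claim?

$2946.60

Bill 1, $5722: deductible takes $600, $5122 remains; coinsurance $5122 × 20% = $1024.40. Cost to patient: $1624.40. OOP to date $1624.40. Insurer: $5722 − $1624.40 = $4097.60.
Bill 2, $654: deductible already satisfied, so patient's share is 20% × $654 = $130.80. Patient pays $130.80; OOP now $1755.20. Plan pays $654 − $130.80 = $523.20.
Bill 3, $2023: deductible already satisfied, so patient's share is 20% × $2023 = $404.60. Cost to patient: $404.60. OOP to date $2159.80. Plan pays $2023 − $404.60 = $1618.40.
Bill 4, $344: 20% coinsurance on $344 = $68.80. Patient pays $68.80; OOP now $2228.60. Plan pays $344 − $68.80 = $275.20.
Bill 5, $3393: 20% coinsurance on $3393 = $678.60. OOP would hit $2907.20 > $2675, so the cap limits the patient to $2675 − $2228.60 = $446.40. Insurer: $3393 − $446.40 = $2946.60.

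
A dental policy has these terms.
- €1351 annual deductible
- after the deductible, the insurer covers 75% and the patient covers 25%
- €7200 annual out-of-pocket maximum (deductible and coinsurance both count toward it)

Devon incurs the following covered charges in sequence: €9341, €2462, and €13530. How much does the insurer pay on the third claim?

€10294

Claim 1 — €9341: €1351 finishes the deductible; €7990 goes to coinsurance; patient's 25% is €1997.50. Patient pays €3348.50; OOP now €3348.50. Insurer: €9341 − €3348.50 = €5992.50.
Claim 2 — €2462: deductible already satisfied, so patient's share is 25% × €2462 = €615.50. Patient pays €615.50; OOP now €3964. Insurer: €2462 − €615.50 = €1846.50.
Claim 3 — €13530: deductible met; 25% of €13530 = €3382.50. Adding that to €3964 gives €7346.50, past the €7200 cap; patient pays only €7200 − €3964 = €3236. Plan pays €13530 − €3236 = €10294.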